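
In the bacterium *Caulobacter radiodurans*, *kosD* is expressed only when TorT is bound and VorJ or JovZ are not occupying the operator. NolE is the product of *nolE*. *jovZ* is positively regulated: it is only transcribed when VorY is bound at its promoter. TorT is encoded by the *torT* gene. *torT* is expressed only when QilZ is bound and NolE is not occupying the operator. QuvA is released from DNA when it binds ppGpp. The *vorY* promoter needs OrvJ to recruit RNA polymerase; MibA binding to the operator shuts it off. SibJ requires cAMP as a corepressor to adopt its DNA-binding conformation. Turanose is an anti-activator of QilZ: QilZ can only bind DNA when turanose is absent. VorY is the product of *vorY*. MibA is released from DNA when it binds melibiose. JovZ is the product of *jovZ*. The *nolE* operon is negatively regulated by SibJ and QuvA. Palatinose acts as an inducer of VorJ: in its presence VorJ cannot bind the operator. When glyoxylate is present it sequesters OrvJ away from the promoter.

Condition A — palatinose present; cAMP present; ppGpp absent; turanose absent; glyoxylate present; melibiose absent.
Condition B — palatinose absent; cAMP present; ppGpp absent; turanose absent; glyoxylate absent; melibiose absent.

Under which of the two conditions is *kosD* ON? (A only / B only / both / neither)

Condition A:
Palatinose is present, so VorJ is inactive.
cAMP is present, so SibJ is active.
ppGpp is absent, so QuvA is active.
With repressor SibJ bound, *nolE* is not transcribed.
So NolE is not produced.
Turanose is absent, so QilZ is active.
No repressor is bound and QilZ is active, so *torT* is transcribed.
So TorT is produced and active.
Glyoxylate is present, so OrvJ is inactive.
Melibiose is absent, so MibA is active.
With repressor MibA bound, *vorY* is not transcribed.
So VorY is not produced.
Required activator VorY is absent, so *jovZ* is not transcribed.
So JovZ is not produced.
No repressor is bound and TorT is active, so *kosD* is transcribed.
→ *kosD* is ON in A.
Condition B:
Palatinose is absent, so VorJ is active.
cAMP is present, so SibJ is active.
ppGpp is absent, so QuvA is active.
With repressor SibJ bound, *nolE* is not transcribed.
So NolE is not produced.
Turanose is absent, so QilZ is active.
No repressor is bound and QilZ is active, so *torT* is transcribed.
So TorT is produced and active.
Glyoxylate is absent, so OrvJ is active.
Melibiose is absent, so MibA is active.
With repressor MibA bound, *vorY* is not transcribed.
So VorY is not produced.
Required activator VorY is absent, so *jovZ* is not transcribed.
So JovZ is not produced.
With repressor VorJ bound, *kosD* is not transcribed.
→ *kosD* is OFF in B.

A only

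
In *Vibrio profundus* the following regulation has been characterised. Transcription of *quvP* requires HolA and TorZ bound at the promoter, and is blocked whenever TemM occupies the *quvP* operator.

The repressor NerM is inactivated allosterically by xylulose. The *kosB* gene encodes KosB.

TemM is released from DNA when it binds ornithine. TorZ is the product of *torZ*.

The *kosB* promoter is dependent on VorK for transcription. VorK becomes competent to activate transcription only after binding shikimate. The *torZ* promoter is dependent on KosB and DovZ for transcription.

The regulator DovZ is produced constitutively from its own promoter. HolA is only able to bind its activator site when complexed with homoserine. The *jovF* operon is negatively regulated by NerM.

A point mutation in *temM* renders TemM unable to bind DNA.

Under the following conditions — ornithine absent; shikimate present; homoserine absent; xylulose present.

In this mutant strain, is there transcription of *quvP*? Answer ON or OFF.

Homoserine is absent, so HolA is inactive.
TemM is non-functional in this strain, so it has no effect.
Shikimate is present, so VorK is active.
No repressor is bound and VorK is active, so *kosB* is transcribed.
So KosB is produced and active.
DovZ is produced constitutively and is active.
No repressor is bound and KosB and DovZ are active, so *torZ* is transcribed.
So TorZ is produced and active.
Required activator HolA is absent, so *quvP* is not transcribed.

OFF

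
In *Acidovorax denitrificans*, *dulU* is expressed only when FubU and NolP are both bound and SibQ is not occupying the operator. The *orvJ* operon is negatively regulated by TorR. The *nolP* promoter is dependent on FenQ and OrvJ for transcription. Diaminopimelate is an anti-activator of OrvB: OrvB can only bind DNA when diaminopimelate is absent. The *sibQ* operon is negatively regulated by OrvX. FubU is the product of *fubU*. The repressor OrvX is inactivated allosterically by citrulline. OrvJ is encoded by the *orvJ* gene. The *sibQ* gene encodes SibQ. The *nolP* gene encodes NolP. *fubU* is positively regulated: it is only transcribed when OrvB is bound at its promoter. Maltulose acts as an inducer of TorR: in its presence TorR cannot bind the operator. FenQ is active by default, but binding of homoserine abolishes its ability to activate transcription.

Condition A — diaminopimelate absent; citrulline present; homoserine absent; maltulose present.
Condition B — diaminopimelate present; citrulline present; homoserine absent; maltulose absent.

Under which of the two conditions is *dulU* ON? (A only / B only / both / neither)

neither

Condition A:
Diaminopimelate is absent, so OrvB is active.
No repressor is bound and OrvB is active, so *fubU* is transcribed.
So FubU is produced and active.
Citrulline is present, so OrvX is inactive.
With no repressor bound, *sibQ* is transcribed.
So SibQ is produced and active.
Homoserine is absent, so FenQ is active.
Maltulose is present, so TorR is inactive.
With no repressor bound, *orvJ* is transcribed.
So OrvJ is produced and active.
No repressor is bound and FenQ and OrvJ are active, so *nolP* is transcribed.
So NolP is produced and active.
With repressor SibQ bound, *dulU* is not transcribed.
→ *dulU* is OFF in A.
Condition B:
Diaminopimelate is present, so OrvB is inactive.
Required activator OrvB is absent, so *fubU* is not transcribed.
So FubU is not produced.
Citrulline is present, so OrvX is inactive.
With no repressor bound, *sibQ* is transcribed.
So SibQ is produced and active.
Homoserine is absent, so FenQ is active.
Maltulose is absent, so TorR is active.
With repressor TorR bound, *orvJ* is not transcribed.
So OrvJ is not produced.
Required activator OrvJ is absent, so *nolP* is not transcribed.
So NolP is not produced.
With repressor SibQ bound, *dulU* is not transcribed.
→ *dulU* is OFF in B.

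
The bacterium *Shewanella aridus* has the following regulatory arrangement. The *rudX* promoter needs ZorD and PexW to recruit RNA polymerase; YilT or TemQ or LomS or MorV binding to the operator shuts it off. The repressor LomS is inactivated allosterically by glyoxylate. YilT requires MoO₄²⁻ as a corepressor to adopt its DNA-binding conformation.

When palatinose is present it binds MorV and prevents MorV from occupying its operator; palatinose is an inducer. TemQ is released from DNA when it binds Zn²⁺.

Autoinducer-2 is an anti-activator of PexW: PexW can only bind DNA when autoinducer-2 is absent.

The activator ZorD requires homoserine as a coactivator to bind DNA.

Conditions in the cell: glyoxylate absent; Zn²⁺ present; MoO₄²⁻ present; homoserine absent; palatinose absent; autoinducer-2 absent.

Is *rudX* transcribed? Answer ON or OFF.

OFF

MoO₄²⁻ is present, so YilT is active.
Zn²⁺ is present, so TemQ is inactive.
Homoserine is absent, so ZorD is inactive.
Autoinducer-2 is absent, so PexW is active.
Glyoxylate is absent, so LomS is active.
Palatinose is absent, so MorV is active.
With repressor YilT bound, *rudX* is not transcribed.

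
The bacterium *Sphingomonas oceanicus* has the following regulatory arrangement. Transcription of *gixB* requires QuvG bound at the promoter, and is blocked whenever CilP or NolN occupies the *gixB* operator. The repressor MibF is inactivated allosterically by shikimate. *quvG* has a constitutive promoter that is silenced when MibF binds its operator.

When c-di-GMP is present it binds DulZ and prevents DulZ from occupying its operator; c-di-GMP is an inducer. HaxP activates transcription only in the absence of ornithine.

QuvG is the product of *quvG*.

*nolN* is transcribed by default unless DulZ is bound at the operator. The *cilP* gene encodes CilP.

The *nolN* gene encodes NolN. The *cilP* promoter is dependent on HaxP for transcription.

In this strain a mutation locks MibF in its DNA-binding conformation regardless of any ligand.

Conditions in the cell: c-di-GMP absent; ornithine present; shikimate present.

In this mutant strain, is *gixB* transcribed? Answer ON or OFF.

OFF

Ornithine is present, so HaxP is inactive.
Required activator HaxP is absent, so *cilP* is not transcribed.
So CilP is not produced.
MibF is constitutively active in this strain.
With repressor MibF bound, *quvG* is not transcribed.
So QuvG is not produced.
c-di-GMP is absent, so DulZ is active.
With repressor DulZ bound, *nolN* is not transcribed.
So NolN is not produced.
Required activator QuvG is absent, so *gixB* is not transcribed.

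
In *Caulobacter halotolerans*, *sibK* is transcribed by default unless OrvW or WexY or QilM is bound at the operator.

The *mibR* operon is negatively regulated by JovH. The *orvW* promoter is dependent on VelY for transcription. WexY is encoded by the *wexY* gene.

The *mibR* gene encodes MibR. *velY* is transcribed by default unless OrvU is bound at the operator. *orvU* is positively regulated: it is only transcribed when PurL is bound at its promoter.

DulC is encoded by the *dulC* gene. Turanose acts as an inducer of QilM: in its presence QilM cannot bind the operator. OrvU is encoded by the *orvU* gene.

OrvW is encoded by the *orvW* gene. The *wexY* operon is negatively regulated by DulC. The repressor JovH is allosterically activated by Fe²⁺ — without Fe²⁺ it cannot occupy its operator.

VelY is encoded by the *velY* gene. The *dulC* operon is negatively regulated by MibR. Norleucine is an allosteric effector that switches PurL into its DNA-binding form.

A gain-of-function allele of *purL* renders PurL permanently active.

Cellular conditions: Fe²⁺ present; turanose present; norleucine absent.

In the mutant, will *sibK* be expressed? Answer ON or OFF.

ON

PurL is constitutively active in this strain.
No repressor is bound and PurL is active, so *orvU* is transcribed.
So OrvU is produced and active.
With repressor OrvU bound, *velY* is not transcribed.
So VelY is not produced.
Required activator VelY is absent, so *orvW* is not transcribed.
So OrvW is not produced.
Fe²⁺ is present, so JovH is active.
With repressor JovH bound, *mibR* is not transcribed.
So MibR is not produced.
With no repressor bound, *dulC* is transcribed.
So DulC is produced and active.
With repressor DulC bound, *wexY* is not transcribed.
So WexY is not produced.
Turanose is present, so QilM is inactive.
With no repressor bound, *sibK* is transcribed.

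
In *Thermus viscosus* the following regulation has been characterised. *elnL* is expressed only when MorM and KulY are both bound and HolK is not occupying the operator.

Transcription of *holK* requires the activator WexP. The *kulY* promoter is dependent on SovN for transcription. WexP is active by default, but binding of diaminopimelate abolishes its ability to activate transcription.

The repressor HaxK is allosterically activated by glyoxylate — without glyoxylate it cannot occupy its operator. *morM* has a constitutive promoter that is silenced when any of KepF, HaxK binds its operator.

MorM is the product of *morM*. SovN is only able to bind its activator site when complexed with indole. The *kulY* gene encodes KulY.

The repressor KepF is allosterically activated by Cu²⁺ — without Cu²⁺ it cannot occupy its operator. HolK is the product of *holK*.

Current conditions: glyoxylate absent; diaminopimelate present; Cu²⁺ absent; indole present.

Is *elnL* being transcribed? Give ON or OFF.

Cu²⁺ is absent, so KepF is inactive.
Glyoxylate is absent, so HaxK is inactive.
With no repressor bound, *morM* is transcribed.
So MorM is produced and active.
Indole is present, so SovN is active.
No repressor is bound and SovN is active, so *kulY* is transcribed.
So KulY is produced and active.
Diaminopimelate is present, so WexP is inactive.
Required activator WexP is absent, so *holK* is not transcribed.
So HolK is not produced.
No repressor is bound and MorM and KulY are active, so *elnL* is transcribed.

ON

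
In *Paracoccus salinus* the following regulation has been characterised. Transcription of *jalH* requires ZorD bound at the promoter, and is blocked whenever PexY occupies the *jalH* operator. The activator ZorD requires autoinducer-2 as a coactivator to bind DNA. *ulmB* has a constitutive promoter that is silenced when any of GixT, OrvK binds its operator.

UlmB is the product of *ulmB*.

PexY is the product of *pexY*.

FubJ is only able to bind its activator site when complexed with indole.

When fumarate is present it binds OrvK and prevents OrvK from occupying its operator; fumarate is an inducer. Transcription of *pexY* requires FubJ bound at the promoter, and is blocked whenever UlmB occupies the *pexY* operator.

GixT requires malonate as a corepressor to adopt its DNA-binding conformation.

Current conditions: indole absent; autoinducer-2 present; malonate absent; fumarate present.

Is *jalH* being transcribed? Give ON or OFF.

Autoinducer-2 is present, so ZorD is active.
Indole is absent, so FubJ is inactive.
Malonate is absent, so GixT is inactive.
Fumarate is present, so OrvK is inactive.
With no repressor bound, *ulmB* is transcribed.
So UlmB is produced and active.
With repressor UlmB bound, *pexY* is not transcribed.
So PexY is not produced.
No repressor is bound and ZorD is active, so *jalH* is transcribed.

ON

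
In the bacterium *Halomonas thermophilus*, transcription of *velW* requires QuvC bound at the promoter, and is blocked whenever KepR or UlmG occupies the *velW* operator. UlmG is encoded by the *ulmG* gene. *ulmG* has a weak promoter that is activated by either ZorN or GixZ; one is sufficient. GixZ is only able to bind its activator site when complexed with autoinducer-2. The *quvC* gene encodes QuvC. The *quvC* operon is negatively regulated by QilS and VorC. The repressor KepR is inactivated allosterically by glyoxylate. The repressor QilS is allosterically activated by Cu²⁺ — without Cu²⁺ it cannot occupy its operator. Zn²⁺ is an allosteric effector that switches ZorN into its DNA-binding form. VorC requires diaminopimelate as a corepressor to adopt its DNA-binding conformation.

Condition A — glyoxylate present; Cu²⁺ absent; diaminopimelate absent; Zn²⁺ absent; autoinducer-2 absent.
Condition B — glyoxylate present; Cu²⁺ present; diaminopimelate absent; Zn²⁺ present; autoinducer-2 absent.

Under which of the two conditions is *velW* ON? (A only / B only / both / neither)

A only

Condition A:
Glyoxylate is present, so KepR is inactive.
Cu²⁺ is absent, so QilS is inactive.
Diaminopimelate is absent, so VorC is inactive.
With no repressor bound, *quvC* is transcribed.
So QuvC is produced and active.
Zn²⁺ is absent, so ZorN is inactive.
Autoinducer-2 is absent, so GixZ is inactive.
No activator is available at the *ulmG* promoter, so *ulmG* is not transcribed.
So UlmG is not produced.
No repressor is bound and QuvC is active, so *velW* is transcribed.
→ *velW* is ON in A.
Condition B:
Glyoxylate is present, so KepR is inactive.
Cu²⁺ is present, so QilS is active.
Diaminopimelate is absent, so VorC is inactive.
With repressor QilS bound, *quvC* is not transcribed.
So QuvC is not produced.
Zn²⁺ is present, so ZorN is active.
Autoinducer-2 is absent, so GixZ is inactive.
Activator ZorN is present, so *ulmG* is transcribed.
So UlmG is produced and active.
With repressor UlmG bound, *velW* is not transcribed.
→ *velW* is OFF in B.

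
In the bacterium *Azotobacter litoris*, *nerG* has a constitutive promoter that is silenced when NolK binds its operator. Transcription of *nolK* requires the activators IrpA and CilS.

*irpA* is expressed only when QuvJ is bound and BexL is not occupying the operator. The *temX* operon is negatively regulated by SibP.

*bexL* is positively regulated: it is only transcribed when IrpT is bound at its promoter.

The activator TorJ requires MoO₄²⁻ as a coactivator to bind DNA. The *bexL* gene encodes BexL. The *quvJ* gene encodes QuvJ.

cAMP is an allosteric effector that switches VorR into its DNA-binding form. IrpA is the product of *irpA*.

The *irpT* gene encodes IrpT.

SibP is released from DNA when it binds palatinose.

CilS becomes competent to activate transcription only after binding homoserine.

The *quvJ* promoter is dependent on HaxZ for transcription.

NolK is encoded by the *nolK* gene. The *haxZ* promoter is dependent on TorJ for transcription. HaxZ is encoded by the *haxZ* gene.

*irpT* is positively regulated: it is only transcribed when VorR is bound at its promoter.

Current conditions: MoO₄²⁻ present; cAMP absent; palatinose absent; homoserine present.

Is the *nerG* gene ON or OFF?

cAMP is absent, so VorR is inactive.
Required activator VorR is absent, so *irpT* is not transcribed.
So IrpT is not produced.
Required activator IrpT is absent, so *bexL* is not transcribed.
So BexL is not produced.
MoO₄²⁻ is present, so TorJ is active.
No repressor is bound and TorJ is active, so *haxZ* is transcribed.
So HaxZ is produced and active.
No repressor is bound and HaxZ is active, so *quvJ* is transcribed.
So QuvJ is produced and active.
No repressor is bound and QuvJ is active, so *irpA* is transcribed.
So IrpA is produced and active.
Homoserine is present, so CilS is active.
No repressor is bound and IrpA and CilS are active, so *nolK* is transcribed.
So NolK is produced and active.
With repressor NolK bound, *nerG* is not transcribed.

OFF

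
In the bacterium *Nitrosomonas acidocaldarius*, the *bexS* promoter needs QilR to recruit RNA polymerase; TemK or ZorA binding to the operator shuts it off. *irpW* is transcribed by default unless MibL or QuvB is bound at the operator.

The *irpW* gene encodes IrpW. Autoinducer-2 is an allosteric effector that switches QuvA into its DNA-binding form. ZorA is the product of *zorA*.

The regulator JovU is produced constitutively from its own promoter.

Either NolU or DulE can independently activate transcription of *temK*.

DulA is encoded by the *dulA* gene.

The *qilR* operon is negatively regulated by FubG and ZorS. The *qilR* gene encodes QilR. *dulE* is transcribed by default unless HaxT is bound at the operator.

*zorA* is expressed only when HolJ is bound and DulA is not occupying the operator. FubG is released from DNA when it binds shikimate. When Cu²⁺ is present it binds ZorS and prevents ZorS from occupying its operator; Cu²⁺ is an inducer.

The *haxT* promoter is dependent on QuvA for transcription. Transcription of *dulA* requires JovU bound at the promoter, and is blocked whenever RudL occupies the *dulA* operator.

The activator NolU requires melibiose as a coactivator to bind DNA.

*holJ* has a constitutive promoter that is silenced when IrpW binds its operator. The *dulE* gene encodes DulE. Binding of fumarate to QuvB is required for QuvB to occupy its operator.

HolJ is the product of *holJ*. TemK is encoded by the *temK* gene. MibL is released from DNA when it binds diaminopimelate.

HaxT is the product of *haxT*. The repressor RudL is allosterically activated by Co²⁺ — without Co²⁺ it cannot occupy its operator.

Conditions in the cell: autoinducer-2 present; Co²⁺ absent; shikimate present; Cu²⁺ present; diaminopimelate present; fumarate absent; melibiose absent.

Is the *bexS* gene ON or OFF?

Melibiose is absent, so NolU is inactive.
Autoinducer-2 is present, so QuvA is active.
No repressor is bound and QuvA is active, so *haxT* is transcribed.
So HaxT is produced and active.
With repressor HaxT bound, *dulE* is not transcribed.
So DulE is not produced.
No activator is available at the *temK* promoter, so *temK* is not transcribed.
So TemK is not produced.
Shikimate is present, so FubG is inactive.
Cu²⁺ is present, so ZorS is inactive.
With no repressor bound, *qilR* is transcribed.
So QilR is produced and active.
Diaminopimelate is present, so MibL is inactive.
Fumarate is absent, so QuvB is inactive.
With no repressor bound, *irpW* is transcribed.
So IrpW is produced and active.
With repressor IrpW bound, *holJ* is not transcribed.
So HolJ is not produced.
JovU is produced constitutively and is active.
Co²⁺ is absent, so RudL is inactive.
No repressor is bound and JovU is active, so *dulA* is transcribed.
So DulA is produced and active.
With repressor DulA bound, *zorA* is not transcribed.
So ZorA is not produced.
No repressor is bound and QilR is active, so *bexS* is transcribed.

ON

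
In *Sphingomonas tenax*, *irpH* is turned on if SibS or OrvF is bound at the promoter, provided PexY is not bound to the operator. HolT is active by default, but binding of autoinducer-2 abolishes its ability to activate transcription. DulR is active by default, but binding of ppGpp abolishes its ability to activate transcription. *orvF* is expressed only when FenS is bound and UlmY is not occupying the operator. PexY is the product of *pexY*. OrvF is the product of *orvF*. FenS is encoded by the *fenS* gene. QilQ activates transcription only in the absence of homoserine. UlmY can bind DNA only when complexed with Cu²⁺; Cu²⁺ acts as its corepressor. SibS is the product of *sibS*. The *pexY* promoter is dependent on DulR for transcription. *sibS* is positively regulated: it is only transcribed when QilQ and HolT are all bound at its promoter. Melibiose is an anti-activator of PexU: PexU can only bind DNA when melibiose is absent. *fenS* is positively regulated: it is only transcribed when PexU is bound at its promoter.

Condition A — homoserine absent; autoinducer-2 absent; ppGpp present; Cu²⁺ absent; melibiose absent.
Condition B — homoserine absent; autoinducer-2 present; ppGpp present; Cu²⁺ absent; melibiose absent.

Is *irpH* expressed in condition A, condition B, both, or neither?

both

Condition A:
Homoserine is absent, so QilQ is active.
Autoinducer-2 is absent, so HolT is active.
No repressor is bound and QilQ and HolT are active, so *sibS* is transcribed.
So SibS is produced and active.
ppGpp is present, so DulR is inactive.
Required activator DulR is absent, so *pexY* is not transcribed.
So PexY is not produced.
Cu²⁺ is absent, so UlmY is inactive.
Melibiose is absent, so PexU is active.
No repressor is bound and PexU is active, so *fenS* is transcribed.
So FenS is produced and active.
No repressor is bound and FenS is active, so *orvF* is transcribed.
So OrvF is produced and active.
Activator SibS is present, so *irpH* is transcribed.
→ *irpH* is ON in A.
Condition B:
Homoserine is absent, so QilQ is active.
Autoinducer-2 is present, so HolT is inactive.
Required activator HolT is absent, so *sibS* is not transcribed.
So SibS is not produced.
ppGpp is present, so DulR is inactive.
Required activator DulR is absent, so *pexY* is not transcribed.
So PexY is not produced.
Cu²⁺ is absent, so UlmY is inactive.
Melibiose is absent, so PexU is active.
No repressor is bound and PexU is active, so *fenS* is transcribed.
So FenS is produced and active.
No repressor is bound and FenS is active, so *orvF* is transcribed.
So OrvF is produced and active.
Activator OrvF is present, so *irpH* is transcribed.
→ *irpH* is ON in B.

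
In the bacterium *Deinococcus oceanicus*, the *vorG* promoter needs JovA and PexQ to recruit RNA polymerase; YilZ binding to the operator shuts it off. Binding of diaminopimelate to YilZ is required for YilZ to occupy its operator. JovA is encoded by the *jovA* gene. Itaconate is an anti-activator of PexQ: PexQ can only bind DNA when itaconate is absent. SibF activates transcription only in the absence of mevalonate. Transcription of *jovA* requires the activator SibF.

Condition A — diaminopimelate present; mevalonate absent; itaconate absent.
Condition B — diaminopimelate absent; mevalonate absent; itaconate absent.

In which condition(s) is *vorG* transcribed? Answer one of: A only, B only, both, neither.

Condition A:
Diaminopimelate is present, so YilZ is active.
Mevalonate is absent, so SibF is active.
No repressor is bound and SibF is active, so *jovA* is transcribed.
So JovA is produced and active.
Itaconate is absent, so PexQ is active.
With repressor YilZ bound, *vorG* is not transcribed.
→ *vorG* is OFF in A.
Condition B:
Diaminopimelate is absent, so YilZ is inactive.
Mevalonate is absent, so SibF is active.
No repressor is bound and SibF is active, so *jovA* is transcribed.
So JovA is produced and active.
Itaconate is absent, so PexQ is active.
No repressor is bound and JovA and PexQ are active, so *vorG* is transcribed.
→ *vorG* is ON in B.

B only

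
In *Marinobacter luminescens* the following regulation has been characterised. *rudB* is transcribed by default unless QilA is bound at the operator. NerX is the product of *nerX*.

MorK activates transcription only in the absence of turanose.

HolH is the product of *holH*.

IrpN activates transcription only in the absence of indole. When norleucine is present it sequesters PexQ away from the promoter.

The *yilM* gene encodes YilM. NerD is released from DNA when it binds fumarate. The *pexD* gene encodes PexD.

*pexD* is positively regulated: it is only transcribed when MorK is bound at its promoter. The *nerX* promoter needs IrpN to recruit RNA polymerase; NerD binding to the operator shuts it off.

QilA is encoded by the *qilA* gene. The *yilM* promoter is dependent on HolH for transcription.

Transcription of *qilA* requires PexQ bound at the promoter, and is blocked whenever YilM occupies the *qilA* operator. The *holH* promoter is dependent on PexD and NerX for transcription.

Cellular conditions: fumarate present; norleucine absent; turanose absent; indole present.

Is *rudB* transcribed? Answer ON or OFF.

OFF

Turanose is absent, so MorK is active.
No repressor is bound and MorK is active, so *pexD* is transcribed.
So PexD is produced and active.
Indole is present, so IrpN is inactive.
Fumarate is present, so NerD is inactive.
Required activator IrpN is absent, so *nerX* is not transcribed.
So NerX is not produced.
Required activator NerX is absent, so *holH* is not transcribed.
So HolH is not produced.
Required activator HolH is absent, so *yilM* is not transcribed.
So YilM is not produced.
Norleucine is absent, so PexQ is active.
No repressor is bound and PexQ is active, so *qilA* is transcribed.
So QilA is produced and active.
With repressor QilA bound, *rudB* is not transcribed.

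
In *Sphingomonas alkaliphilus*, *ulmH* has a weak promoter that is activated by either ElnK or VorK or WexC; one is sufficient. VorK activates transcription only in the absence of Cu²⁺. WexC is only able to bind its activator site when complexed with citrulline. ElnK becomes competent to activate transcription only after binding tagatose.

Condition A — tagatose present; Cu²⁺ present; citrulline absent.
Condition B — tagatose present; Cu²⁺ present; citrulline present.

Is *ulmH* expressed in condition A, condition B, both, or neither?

Condition A:
Tagatose is present, so ElnK is active.
Cu²⁺ is present, so VorK is inactive.
Citrulline is absent, so WexC is inactive.
Activator ElnK is present, so *ulmH* is transcribed.
→ *ulmH* is ON in A.
Condition B:
Tagatose is present, so ElnK is active.
Cu²⁺ is present, so VorK is inactive.
Citrulline is present, so WexC is active.
Activator ElnK is present, so *ulmH* is transcribed.
→ *ulmH* is ON in B.

both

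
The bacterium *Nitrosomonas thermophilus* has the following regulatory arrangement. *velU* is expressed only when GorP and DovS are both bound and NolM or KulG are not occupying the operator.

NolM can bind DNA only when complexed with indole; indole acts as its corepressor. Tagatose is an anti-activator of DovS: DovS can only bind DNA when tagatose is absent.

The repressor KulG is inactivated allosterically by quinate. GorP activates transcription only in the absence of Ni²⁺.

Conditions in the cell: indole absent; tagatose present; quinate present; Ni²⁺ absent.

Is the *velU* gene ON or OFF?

Indole is absent, so NolM is inactive.
Ni²⁺ is absent, so GorP is active.
Tagatose is present, so DovS is inactive.
Quinate is present, so KulG is inactive.
Required activator DovS is absent, so *velU* is not transcribed.

OFF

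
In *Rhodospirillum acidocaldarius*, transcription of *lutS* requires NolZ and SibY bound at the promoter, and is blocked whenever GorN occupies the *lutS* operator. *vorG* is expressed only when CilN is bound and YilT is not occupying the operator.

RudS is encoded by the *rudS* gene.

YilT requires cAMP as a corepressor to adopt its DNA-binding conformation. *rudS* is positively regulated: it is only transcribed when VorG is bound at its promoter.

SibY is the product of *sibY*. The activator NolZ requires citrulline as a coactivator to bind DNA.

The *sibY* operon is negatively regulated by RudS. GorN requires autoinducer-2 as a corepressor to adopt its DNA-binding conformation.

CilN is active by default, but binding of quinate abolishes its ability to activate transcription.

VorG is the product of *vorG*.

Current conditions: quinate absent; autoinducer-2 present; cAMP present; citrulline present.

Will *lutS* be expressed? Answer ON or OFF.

Citrulline is present, so NolZ is active.
Autoinducer-2 is present, so GorN is active.
Quinate is absent, so CilN is active.
cAMP is present, so YilT is active.
With repressor YilT bound, *vorG* is not transcribed.
So VorG is not produced.
Required activator VorG is absent, so *rudS* is not transcribed.
So RudS is not produced.
With no repressor bound, *sibY* is transcribed.
So SibY is produced and active.
With repressor GorN bound, *lutS* is not transcribed.

OFF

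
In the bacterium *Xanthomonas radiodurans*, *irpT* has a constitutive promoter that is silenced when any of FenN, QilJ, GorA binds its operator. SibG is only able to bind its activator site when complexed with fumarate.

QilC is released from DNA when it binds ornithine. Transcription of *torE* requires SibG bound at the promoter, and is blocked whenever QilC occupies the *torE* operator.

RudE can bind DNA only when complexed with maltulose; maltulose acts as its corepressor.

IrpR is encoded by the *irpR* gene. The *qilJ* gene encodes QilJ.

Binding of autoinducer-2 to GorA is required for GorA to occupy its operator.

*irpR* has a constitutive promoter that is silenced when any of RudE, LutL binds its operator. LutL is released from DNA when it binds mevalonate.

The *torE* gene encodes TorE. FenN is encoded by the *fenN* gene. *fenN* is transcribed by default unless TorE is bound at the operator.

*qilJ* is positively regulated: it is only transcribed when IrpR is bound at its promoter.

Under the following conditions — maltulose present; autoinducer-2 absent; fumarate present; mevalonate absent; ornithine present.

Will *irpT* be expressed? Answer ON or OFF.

Ornithine is present, so QilC is inactive.
Fumarate is present, so SibG is active.
No repressor is bound and SibG is active, so *torE* is transcribed.
So TorE is produced and active.
With repressor TorE bound, *fenN* is not transcribed.
So FenN is not produced.
Maltulose is present, so RudE is active.
Mevalonate is absent, so LutL is active.
With repressor RudE bound, *irpR* is not transcribed.
So IrpR is not produced.
Required activator IrpR is absent, so *qilJ* is not transcribed.
So QilJ is not produced.
Autoinducer-2 is absent, so GorA is inactive.
With no repressor bound, *irpT* is transcribed.

ON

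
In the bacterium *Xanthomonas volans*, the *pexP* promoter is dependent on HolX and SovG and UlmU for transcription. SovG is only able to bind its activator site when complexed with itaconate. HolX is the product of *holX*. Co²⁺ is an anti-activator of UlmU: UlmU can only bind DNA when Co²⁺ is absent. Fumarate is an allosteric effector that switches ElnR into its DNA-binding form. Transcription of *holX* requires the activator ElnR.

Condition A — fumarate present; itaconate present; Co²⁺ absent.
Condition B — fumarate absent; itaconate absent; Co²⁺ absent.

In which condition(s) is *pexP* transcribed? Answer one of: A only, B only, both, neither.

Condition A:
Fumarate is present, so ElnR is active.
No repressor is bound and ElnR is active, so *holX* is transcribed.
So HolX is produced and active.
Itaconate is present, so SovG is active.
Co²⁺ is absent, so UlmU is active.
No repressor is bound and HolX and SovG and UlmU are active, so *pexP* is transcribed.
→ *pexP* is ON in A.
Condition B:
Fumarate is absent, so ElnR is inactive.
Required activator ElnR is absent, so *holX* is not transcribed.
So HolX is not produced.
Itaconate is absent, so SovG is inactive.
Co²⁺ is absent, so UlmU is active.
Required activator HolX is absent, so *pexP* is not transcribed.
→ *pexP* is OFF in B.

A only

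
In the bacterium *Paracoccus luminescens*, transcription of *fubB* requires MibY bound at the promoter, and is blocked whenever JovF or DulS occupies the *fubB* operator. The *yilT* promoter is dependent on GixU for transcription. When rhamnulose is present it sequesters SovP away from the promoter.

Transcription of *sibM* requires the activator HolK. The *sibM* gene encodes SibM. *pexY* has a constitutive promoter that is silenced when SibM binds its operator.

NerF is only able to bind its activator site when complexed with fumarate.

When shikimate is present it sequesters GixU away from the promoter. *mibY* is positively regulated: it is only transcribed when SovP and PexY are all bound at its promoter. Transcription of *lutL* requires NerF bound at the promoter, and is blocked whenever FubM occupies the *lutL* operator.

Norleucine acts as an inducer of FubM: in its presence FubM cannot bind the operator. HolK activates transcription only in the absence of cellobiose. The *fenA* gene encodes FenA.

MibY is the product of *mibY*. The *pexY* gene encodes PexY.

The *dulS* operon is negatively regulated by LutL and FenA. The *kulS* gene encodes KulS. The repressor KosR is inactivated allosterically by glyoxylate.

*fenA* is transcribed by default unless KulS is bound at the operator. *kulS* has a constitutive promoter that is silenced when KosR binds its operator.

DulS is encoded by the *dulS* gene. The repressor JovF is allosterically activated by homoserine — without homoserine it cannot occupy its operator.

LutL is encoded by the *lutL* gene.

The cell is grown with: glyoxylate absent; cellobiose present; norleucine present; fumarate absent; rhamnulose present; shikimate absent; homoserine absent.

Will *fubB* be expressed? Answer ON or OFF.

Rhamnulose is present, so SovP is inactive.
Cellobiose is present, so HolK is inactive.
Required activator HolK is absent, so *sibM* is not transcribed.
So SibM is not produced.
With no repressor bound, *pexY* is transcribed.
So PexY is produced and active.
Required activator SovP is absent, so *mibY* is not transcribed.
So MibY is not produced.
Homoserine is absent, so JovF is inactive.
Norleucine is present, so FubM is inactive.
Fumarate is absent, so NerF is inactive.
Required activator NerF is absent, so *lutL* is not transcribed.
So LutL is not produced.
Glyoxylate is absent, so KosR is active.
With repressor KosR bound, *kulS* is not transcribed.
So KulS is not produced.
With no repressor bound, *fenA* is transcribed.
So FenA is produced and active.
With repressor FenA bound, *dulS* is not transcribed.
So DulS is not produced.
Required activator MibY is absent, so *fubB* is not transcribed.

OFF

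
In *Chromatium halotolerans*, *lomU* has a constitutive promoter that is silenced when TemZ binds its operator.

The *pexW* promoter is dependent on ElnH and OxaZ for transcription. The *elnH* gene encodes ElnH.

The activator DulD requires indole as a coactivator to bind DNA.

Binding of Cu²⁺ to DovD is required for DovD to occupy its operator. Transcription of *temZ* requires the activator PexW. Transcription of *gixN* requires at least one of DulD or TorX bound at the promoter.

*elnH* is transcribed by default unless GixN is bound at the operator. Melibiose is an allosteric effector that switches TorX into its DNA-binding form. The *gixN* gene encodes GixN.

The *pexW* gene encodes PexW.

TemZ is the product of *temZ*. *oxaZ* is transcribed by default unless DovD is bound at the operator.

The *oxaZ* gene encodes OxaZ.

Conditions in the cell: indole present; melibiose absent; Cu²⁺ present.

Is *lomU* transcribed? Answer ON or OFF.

ON

Indole is present, so DulD is active.
Melibiose is absent, so TorX is inactive.
Activator DulD is present, so *gixN* is transcribed.
So GixN is produced and active.
With repressor GixN bound, *elnH* is not transcribed.
So ElnH is not produced.
Cu²⁺ is present, so DovD is active.
With repressor DovD bound, *oxaZ* is not transcribed.
So OxaZ is not produced.
Required activator ElnH is absent, so *pexW* is not transcribed.
So PexW is not produced.
Required activator PexW is absent, so *temZ* is not transcribed.
So TemZ is not produced.
With no repressor bound, *lomU* is transcribed.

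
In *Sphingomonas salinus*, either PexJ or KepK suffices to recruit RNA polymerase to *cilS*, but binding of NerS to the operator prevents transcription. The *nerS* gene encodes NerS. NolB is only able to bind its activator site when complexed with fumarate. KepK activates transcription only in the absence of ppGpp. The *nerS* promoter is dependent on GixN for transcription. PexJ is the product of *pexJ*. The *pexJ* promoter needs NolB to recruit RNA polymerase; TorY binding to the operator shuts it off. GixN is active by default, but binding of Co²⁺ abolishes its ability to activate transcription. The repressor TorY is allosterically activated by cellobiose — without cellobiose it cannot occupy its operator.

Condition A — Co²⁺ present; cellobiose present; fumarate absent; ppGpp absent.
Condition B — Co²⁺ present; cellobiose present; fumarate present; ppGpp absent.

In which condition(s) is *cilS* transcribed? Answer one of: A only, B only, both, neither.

Condition A:
Co²⁺ is present, so GixN is inactive.
Required activator GixN is absent, so *nerS* is not transcribed.
So NerS is not produced.
Cellobiose is present, so TorY is active.
Fumarate is absent, so NolB is inactive.
With repressor TorY bound, *pexJ* is not transcribed.
So PexJ is not produced.
ppGpp is absent, so KepK is active.
Activator KepK is present, so *cilS* is transcribed.
→ *cilS* is ON in A.
Condition B:
Co²⁺ is present, so GixN is inactive.
Required activator GixN is absent, so *nerS* is not transcribed.
So NerS is not produced.
Cellobiose is present, so TorY is active.
Fumarate is present, so NolB is active.
With repressor TorY bound, *pexJ* is not transcribed.
So PexJ is not produced.
ppGpp is absent, so KepK is active.
Activator KepK is present, so *cilS* is transcribed.
→ *cilS* is ON in B.

both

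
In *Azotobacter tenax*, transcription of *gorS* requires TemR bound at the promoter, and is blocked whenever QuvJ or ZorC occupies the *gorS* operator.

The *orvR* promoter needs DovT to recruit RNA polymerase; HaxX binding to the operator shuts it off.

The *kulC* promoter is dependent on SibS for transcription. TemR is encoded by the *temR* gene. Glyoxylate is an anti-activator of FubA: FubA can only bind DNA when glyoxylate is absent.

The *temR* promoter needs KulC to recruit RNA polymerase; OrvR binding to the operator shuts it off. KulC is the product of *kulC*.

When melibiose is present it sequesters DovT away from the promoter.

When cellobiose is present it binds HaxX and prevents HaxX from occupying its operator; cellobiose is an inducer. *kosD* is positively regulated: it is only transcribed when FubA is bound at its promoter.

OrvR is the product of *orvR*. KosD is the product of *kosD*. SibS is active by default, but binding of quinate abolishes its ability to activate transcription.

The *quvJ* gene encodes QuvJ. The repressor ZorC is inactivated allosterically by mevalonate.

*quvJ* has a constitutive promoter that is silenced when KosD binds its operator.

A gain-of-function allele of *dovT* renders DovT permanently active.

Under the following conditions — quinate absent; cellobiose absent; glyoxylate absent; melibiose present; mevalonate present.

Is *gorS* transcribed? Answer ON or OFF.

Glyoxylate is absent, so FubA is active.
No repressor is bound and FubA is active, so *kosD* is transcribed.
So KosD is produced and active.
With repressor KosD bound, *quvJ* is not transcribed.
So QuvJ is not produced.
Mevalonate is present, so ZorC is inactive.
Quinate is absent, so SibS is active.
No repressor is bound and SibS is active, so *kulC* is transcribed.
So KulC is produced and active.
Cellobiose is absent, so HaxX is active.
DovT is constitutively active in this strain.
With repressor HaxX bound, *orvR* is not transcribed.
So OrvR is not produced.
No repressor is bound and KulC is active, so *temR* is transcribed.
So TemR is produced and active.
No repressor is bound and TemR is active, so *gorS* is transcribed.

ON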